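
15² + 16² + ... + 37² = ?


Σₖ₌15^37 k² = Σₖ₌₁^37 k² − Σₖ₌₁^14 k²
= 37·38·75/6 − 14·15·29/6
= 17575 − 1015 = 16560

Σk² = 16560


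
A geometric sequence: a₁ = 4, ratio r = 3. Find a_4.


aₙ = a₁·r^(n-1)
= 4×3^3
= 4×27
= 108

a_4 = 108


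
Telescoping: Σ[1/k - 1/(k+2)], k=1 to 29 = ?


Telescoping with gap 2: two head and two tail terms survive.
= (1 + 1/2) - (1/30 + 1/31)
= 3/2 - 1/30 - 1/31 = 667/465

Sum = 667/465


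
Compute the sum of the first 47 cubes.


n(n+1)/2 = 47×48/2 = 1128
Σk³ = 1128² = 1272384

Σk³ = 1272384


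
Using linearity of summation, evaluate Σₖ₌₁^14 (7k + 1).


Σ(7k+1) = 7·Σk + 1·n
= 7·105 + 1·14
= 735 + 14 = 749

Σ = 749


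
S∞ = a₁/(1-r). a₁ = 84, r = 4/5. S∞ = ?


S∞ = a₁/(1-r) = 84/(1 - 4/5)
= 84/(1/5)
= 420

S∞ = 420


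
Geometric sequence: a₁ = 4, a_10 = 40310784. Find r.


r^(n-1) = aₙ/a₁
r^9 = 40310784/4 = 10077696
r = 10077696^(1/9)
= 6

r = 6


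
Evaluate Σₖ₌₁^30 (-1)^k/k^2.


S = -1 + 1/4 - 1/9 + 1/16 - 1/25 + 1/36 - 1/49 + 1/64 ± ...
= -0.8219
(Full series converges to -π²/12 ≈ -0.8225)

S_30 = -0.8219


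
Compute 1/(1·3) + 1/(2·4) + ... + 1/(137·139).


1/(k(k+2)) = (1/2)·(1/k - 1/(k+2)) (partial fractions)
Telescoping: Σ = (1/2)·(1 + 1/2 - 1/138 - 1/139) = 7124/9591

Sum = 7124/9591


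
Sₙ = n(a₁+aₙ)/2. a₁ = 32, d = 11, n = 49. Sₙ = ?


aₙ = 32 + (49-1)×11 = 560
Sₙ = n(a₁+aₙ)/2 = 49×(32+560)/2
= 49×592/2 = 14504

S_49 = 14504


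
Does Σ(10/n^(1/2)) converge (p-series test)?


p-series test: Σ c/n^p converges if p > 1, diverges if p ≤ 1 (constant c > 0 doesn't affect convergence).
p = 1/2
1/2 ≤ 1 → DIVERGES

Diverges (p = 1/2 ≤ 1)


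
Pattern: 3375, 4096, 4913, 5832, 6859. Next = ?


Pattern: perfect cubes: n³
Terms: 3375, 4096, 4913, 5832, 6859
Next term = 8000

Next term = 8000


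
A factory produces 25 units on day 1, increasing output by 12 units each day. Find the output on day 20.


aₙ = a₁ + (n-1)d
= 25 + (20-1)×12
= 25 + 228
= 253

a_20 = 253


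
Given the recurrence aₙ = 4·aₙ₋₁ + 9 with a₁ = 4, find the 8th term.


Computing step by step:
a_1 = 4
a_2 = 25
a_3 = 109
a_4 = 445
a_5 = 1789
a_6 = 7165
a_7 = 28669
a_8 = 114685


a_8 = 114685


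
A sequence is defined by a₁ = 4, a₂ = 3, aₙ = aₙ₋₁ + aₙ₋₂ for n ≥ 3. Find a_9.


Computing iteratively: 4, 3, 7, 10, 17, 27, 44, 71, 115
a_9 = 115

a_9 = 115


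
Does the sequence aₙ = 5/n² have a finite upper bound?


a₁ = 5, a₂ = 5/4, a₃ = 5/9, ...
0 < aₙ ≤ 5 for all n ≥ 1
The sequence IS bounded

Bounded (0 < aₙ ≤ 5)


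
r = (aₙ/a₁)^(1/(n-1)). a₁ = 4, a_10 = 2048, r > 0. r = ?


r^(n-1) = aₙ/a₁
r^9 = 2048/4 = 512
r = 512^(1/9)
= 2

r = 2


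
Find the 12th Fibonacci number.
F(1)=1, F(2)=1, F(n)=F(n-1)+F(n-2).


Fibonacci sequence: 1, 1, 2, 3, 5, 8, 13, 21, 34, 55, 89, ...
F(12) = 144

F(12) = 144


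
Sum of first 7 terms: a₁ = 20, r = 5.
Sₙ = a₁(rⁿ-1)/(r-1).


Sₙ = 20×(5^7 - 1)/(5 - 1)
= 20×(78125 - 1)/4
= 20×78124/4
= 390620

S_7 = 390620


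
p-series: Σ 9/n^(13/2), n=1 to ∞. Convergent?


p-series test: Σ c/n^p converges if p > 1, diverges if p ≤ 1 (constant c > 0 doesn't affect convergence).
p = 13/2
13/2 > 1 → CONVERGES

Converges (p = 13/2 > 1)


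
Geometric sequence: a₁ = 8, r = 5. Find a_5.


aₙ = a₁·r^(n-1)
= 8×5^4
= 8×625
= 5000

a_5 = 5000


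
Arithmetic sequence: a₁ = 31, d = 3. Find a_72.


aₙ = a₁ + (n-1)d
= 31 + (72-1)×3
= 31 + 213
= 244

a_72 = 244


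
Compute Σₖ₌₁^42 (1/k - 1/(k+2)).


Telescoping with gap 2: two head and two tail terms survive.
= (1 + 1/2) - (1/43 + 1/44)
= 3/2 - 1/43 - 1/44 = 2751/1892

Sum = 2751/1892


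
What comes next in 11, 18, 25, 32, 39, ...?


Pattern: arithmetic (d=7)
Terms: 11, 18, 25, 32, 39
Next term = 46

Next term = 46


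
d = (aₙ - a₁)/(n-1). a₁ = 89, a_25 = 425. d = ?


d = (aₙ - a₁)/(n-1)
= (425 - 89)/(25-1)
= 336/24 = 14

d = 14


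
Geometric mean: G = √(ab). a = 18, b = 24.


GM = √(18×24) = √432 = 20.7846

GM = 20.7846


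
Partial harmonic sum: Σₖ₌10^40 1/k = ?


Σₖ₌10^40 1/k = 1/10 + 1/11 + 1/12 + ... + 1/40
= 100584139194439/69388720221600
≈ 1.4496

Sum = 100584139194439/69388720221600 ≈ 1.4496


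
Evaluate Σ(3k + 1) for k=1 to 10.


Σ(3k+1) = 3·Σk + 1·n
= 3·55 + 1·10
= 165 + 10 = 175

Σ = 175


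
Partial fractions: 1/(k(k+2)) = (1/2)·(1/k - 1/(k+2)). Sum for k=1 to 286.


1/(k(k+2)) = (1/2)·(1/k - 1/(k+2)) (partial fractions)
Telescoping: Σ = (1/2)·(1 + 1/2 - 1/287 - 1/288) = 123409/165312

Sum = 123409/165312


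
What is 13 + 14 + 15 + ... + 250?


Σₖ₌13^250 k = Σₖ₌₁^250 k − Σₖ₌₁^12 k
= 250·251/2 − 12·13/2
= 31375 − 78 = 31297

Σk = 31297


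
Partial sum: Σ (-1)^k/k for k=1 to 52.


S = -1 + 1/2 - 1/3 + 1/4 - 1/5 + 1/6 - 1/7 + 1/8 ± ...
= -0.6836
(Full series converges to -ln(2) ≈ -0.6931)

S_52 = -0.6836


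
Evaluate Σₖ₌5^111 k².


Σₖ₌5^111 k² = Σₖ₌₁^111 k² − Σₖ₌₁^4 k²
= 111·112·223/6 − 4·5·9/6
= 462056 − 30 = 462026

Σk² = 462026


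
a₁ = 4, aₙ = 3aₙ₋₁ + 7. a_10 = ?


Computing step by step:
a_1 = 4
a_2 = 19
a_3 = 64
a_4 = 199
a_5 = 604
a_6 = 1819
a_7 = 5464
a_8 = 16399
a_9 = 49204
a_10 = 147619


a_10 = 147619


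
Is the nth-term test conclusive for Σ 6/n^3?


lim(n→∞) 6/n^3 = 0
lim aₙ = 0 → nth-term test is INCONCLUSIVE
(Need other tests; this is actually a convergent p-series with p=3 > 1)

Inconclusive (lim aₙ = 0; need another test)


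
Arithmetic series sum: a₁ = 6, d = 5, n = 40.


aₙ = 6 + (40-1)×5 = 201
Sₙ = n(a₁+aₙ)/2 = 40×(6+201)/2
= 40×207/2 = 4140

S_40 = 4140


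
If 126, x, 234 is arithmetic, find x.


AM = (126 + 234)/2 = 360/2 = 180

AM = 180


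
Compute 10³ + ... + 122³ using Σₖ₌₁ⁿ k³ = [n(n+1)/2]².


Σₖ₌10^122 k³ = [122·123/2]² − [9·10/2]²
= 56295009 − 2025 = 56292984

Σk³ = 56292984


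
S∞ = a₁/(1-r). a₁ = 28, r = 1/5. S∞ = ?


S∞ = a₁/(1-r) = 28/(1 - 1/5)
= 28/(4/5)
= 35

S∞ = 35


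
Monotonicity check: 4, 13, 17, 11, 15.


Differences: 9, 4, -6, 4
Difference at position 1 is +9 (> 0) but position 3 is -6 (< 0) — sequence both rises and falls
→ NOT monotonic

Not monotonic


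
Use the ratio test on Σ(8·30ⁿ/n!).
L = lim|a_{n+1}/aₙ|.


aₙ = 8·30^n/n!
a_{n+1}/aₙ = 30^(n+1)/(n+1)! × n!/30^n  (constant 8 cancels)
= 30/(n+1)
L = lim(n→∞) 30/(n+1) = 0
L < 1 → series CONVERGES

Converges (ratio test: L = 0 < 1)


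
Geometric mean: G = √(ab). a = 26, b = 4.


GM = √(26×4) = √104 = 10.198

GM = 10.198


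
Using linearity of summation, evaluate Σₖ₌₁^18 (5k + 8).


Σ(5k+8) = 5·Σk + 8·n
= 5·171 + 8·18
= 855 + 144 = 999

Σ = 999


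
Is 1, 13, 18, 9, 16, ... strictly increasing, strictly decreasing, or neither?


Differences: 12, 5, -9, 7
Difference at position 1 is +12 (> 0) but position 3 is -9 (< 0) — sequence both rises and falls
→ NOT monotonic

Not monotonic


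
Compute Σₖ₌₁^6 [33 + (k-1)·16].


aₙ = 33 + (6-1)×16 = 113
Sₙ = n(a₁+aₙ)/2 = 6×(33+113)/2
= 6×146/2 = 438

S_6 = 438


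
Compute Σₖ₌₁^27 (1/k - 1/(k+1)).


Telescoping: adjacent terms cancel.
= 1/1 - 1/28
= 1 - 1/28 = 27/28

Sum = 27/28


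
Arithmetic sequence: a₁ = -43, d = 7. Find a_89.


aₙ = a₁ + (n-1)d
= -43 + (89-1)×7
= -43 + 616
= 573

a_89 = 573


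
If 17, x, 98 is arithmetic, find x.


AM = (17 + 98)/2 = 115/2 = 57.5

AM = 57.5


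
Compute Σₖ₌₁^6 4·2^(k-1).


Sₙ = 4×(2^6 - 1)/(2 - 1)
= 4×(64 - 1)/1
= 4×63/1
= 252

S_6 = 252


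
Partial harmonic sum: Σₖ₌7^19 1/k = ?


Σₖ₌7^19 1/k = 1/7 + 1/8 + 1/9 + ... + 1/19
= 17036375/15519504
≈ 1.0977

Sum = 17036375/15519504 ≈ 1.0977


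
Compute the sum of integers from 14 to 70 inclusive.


Σₖ₌14^70 k = Σₖ₌₁^70 k − Σₖ₌₁^13 k
= 70·71/2 − 13·14/2
= 2485 − 91 = 2394

Σk = 2394


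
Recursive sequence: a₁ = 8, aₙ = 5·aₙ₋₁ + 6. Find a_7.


Computing step by step:
a_1 = 8
a_2 = 46
a_3 = 236
a_4 = 1186
a_5 = 5936
a_6 = 29686
a_7 = 148436


a_7 = 148436


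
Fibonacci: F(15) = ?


Fibonacci sequence: 1, 1, 2, 3, 5, 8, 13, 21, 34, 55, 89, ...
F(15) = 610

F(15) = 610


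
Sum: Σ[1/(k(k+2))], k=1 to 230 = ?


1/(k(k+2)) = (1/2)·(1/k - 1/(k+2)) (partial fractions)
Telescoping: Σ = (1/2)·(1 + 1/2 - 1/231 - 1/232) = 79925/107184

Sum = 79925/107184


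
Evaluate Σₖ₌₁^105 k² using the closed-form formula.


n = 105
n(n+1)(2n+1)/6 = 105×106×211/6
= 2348430/6 = 391405

Σk² = 391405


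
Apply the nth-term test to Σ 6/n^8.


lim(n→∞) 6/n^8 = 0
lim aₙ = 0 → nth-term test is INCONCLUSIVE
(Need other tests; this is actually a convergent p-series with p=8 > 1)

Inconclusive (lim aₙ = 0; need another test)


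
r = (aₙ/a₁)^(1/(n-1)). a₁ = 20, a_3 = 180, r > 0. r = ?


r^(n-1) = aₙ/a₁
r^2 = 180/20 = 9
r = 9^(1/2)
= ±3; taking r > 0 gives r = 3

r = 3


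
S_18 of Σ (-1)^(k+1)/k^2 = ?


S = 1 - 1/4 + 1/9 - 1/16 + 1/25 - 1/36 + 1/49 - 1/64 ± ...
= 0.821
(Full series converges to +π²/12 ≈ +0.8225)

S_18 = 0.821


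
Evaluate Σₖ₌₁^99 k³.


n(n+1)/2 = 99×100/2 = 4950
Σk³ = 4950² = 24502500

Σk³ = 24502500


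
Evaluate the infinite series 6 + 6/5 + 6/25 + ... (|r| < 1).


S∞ = a₁/(1-r) = 6/(1 - 1/5)
= 6/(4/5)
= 15/2

S∞ = 15/2


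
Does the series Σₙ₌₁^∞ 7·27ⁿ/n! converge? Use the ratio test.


aₙ = 7·27^n/n!
a_{n+1}/aₙ = 27^(n+1)/(n+1)! × n!/27^n  (constant 7 cancels)
= 27/(n+1)
L = lim(n→∞) 27/(n+1) = 0
L < 1 → series CONVERGES

Converges (ratio test: L = 0 < 1)


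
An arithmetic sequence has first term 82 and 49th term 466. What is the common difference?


d = (aₙ - a₁)/(n-1)
= (466 - 82)/(49-1)
= 384/48 = 8

d = 8


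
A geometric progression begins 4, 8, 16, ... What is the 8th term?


aₙ = a₁·r^(n-1)
= 4×2^7
= 4×128
= 512

a_8 = 512


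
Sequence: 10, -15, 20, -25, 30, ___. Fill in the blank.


Pattern: alternating sign, magnitude arithmetic (d=5)
Terms: 10, -15, 20, -25, 30
Next term = -35

Next term = -35


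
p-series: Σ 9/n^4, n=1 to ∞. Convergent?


p-series test: Σ c/n^p converges if p > 1, diverges if p ≤ 1 (constant c > 0 doesn't affect convergence).
p = 4
4 > 1 → CONVERGES

Converges (p = 4 > 1)


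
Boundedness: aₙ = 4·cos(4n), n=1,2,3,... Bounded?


For all n, -1 ≤ cos(4n) ≤ 1, so -4 ≤ 4·cos(4n) ≤ 4
Lower bound: -4, Upper bound: 4
The sequence IS bounded

Bounded (-4 ≤ aₙ ≤ 4)


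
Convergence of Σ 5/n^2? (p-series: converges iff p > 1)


p-series test: Σ c/n^p converges if p > 1, diverges if p ≤ 1 (constant c > 0 doesn't affect convergence).
p = 2
2 > 1 → CONVERGES

Converges (p = 2 > 1)


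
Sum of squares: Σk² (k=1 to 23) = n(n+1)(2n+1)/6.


n = 23
n(n+1)(2n+1)/6 = 23×24×47/6
= 25944/6 = 4324

Σk² = 4324


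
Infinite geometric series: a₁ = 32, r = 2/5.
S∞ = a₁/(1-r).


S∞ = a₁/(1-r) = 32/(1 - 2/5)
= 32/(3/5)
= 160/3

S∞ = 160/3


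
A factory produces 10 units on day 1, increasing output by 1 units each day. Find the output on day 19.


aₙ = a₁ + (n-1)d
= 10 + (19-1)×1
= 10 + 18
= 28

a_19 = 28


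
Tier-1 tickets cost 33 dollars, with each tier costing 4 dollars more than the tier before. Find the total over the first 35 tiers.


aₙ = 33 + (35-1)×4 = 169
Sₙ = n(a₁+aₙ)/2 = 35×(33+169)/2
= 35×202/2 = 3535

S_35 = 3535


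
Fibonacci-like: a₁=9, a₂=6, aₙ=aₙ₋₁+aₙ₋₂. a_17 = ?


Computing iteratively: 9, 6, 15, 21, 36, 57, 93, 150, 243, 393, 636, 1029, ...
a_17 = 11412

a_17 = 11412


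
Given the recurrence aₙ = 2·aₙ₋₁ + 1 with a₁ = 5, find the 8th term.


Computing step by step:
a_1 = 5
a_2 = 11
a_3 = 23
a_4 = 47
a_5 = 95
a_6 = 191
a_7 = 383
a_8 = 767


a_8 = 767


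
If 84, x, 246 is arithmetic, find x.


AM = (84 + 246)/2 = 330/2 = 165

AM = 165


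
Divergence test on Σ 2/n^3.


lim(n→∞) 2/n^3 = 0
lim aₙ = 0 → nth-term test is INCONCLUSIVE
(Need other tests; this is actually a convergent p-series with p=3 > 1)

Inconclusive (lim aₙ = 0; need another test)


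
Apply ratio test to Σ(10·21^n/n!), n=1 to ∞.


aₙ = 10·21^n/n!
a_{n+1}/aₙ = 21^(n+1)/(n+1)! × n!/21^n  (constant 10 cancels)
= 21/(n+1)
L = lim(n→∞) 21/(n+1) = 0
L < 1 → series CONVERGES

Converges (ratio test: L = 0 < 1)


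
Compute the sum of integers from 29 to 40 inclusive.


Σₖ₌29^40 k = Σₖ₌₁^40 k − Σₖ₌₁^28 k
= 40·41/2 − 28·29/2
= 820 − 406 = 414

Σk = 414


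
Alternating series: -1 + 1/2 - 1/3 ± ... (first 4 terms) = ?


S = -1 + 1/2 - 1/3 + 1/4
= -0.5833
(Full series converges to -ln(2) ≈ -0.6931)

S_4 = -0.5833


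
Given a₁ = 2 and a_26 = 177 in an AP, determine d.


d = (aₙ - a₁)/(n-1)
= (177 - 2)/(26-1)
= 175/25 = 7

d = 7


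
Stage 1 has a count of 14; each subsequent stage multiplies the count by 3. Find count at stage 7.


aₙ = a₁·r^(n-1)
= 14×3^6
= 14×729
= 10206

a_7 = 10206


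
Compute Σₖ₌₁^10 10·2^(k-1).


Sₙ = 10×(2^10 - 1)/(2 - 1)
= 10×(1024 - 1)/1
= 10×1023/1
= 10230

S_10 = 10230


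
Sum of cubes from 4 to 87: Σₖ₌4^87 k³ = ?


Σₖ₌4^87 k³ = [87·88/2]² − [3·4/2]²
= 14653584 − 36 = 14653548

Σk³ = 14653548


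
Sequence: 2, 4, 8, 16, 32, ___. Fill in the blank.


Pattern: geometric (r=2)
Terms: 2, 4, 8, 16, 32
Next term = 64

Next term = 64


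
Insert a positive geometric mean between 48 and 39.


GM = √(48×39) = √1872 = 43.2666

GM = 43.2666


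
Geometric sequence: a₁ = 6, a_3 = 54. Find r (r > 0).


r^(n-1) = aₙ/a₁
r^2 = 54/6 = 9
r = 9^(1/2)
= ±3; taking r > 0 gives r = 3

r = 3


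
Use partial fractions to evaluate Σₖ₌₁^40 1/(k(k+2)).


1/(k(k+2)) = (1/2)·(1/k - 1/(k+2)) (partial fractions)
Telescoping: Σ = (1/2)·(1 + 1/2 - 1/41 - 1/42) = 625/861

Sum = 625/861


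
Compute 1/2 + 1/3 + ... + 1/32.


Σₖ₌2^32 1/k = 1/2 + 1/3 + 1/4 + ... + 1/32
= 441657572729039/144403552893600
≈ 3.0585

Sum = 441657572729039/144403552893600 ≈ 3.0585


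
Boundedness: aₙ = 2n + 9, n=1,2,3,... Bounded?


aₙ = 2n + 9 → as n→∞, aₙ→∞
No finite upper bound exists
The sequence is UNBOUNDED

Unbounded (aₙ → ∞ as n → ∞)


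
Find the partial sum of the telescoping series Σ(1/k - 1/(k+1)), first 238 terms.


Telescoping: adjacent terms cancel.
= 1/1 - 1/239
= 1 - 1/239 = 238/239

Sum = 238/239


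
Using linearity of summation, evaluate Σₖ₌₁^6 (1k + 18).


Σ(1k+18) = 1·Σk + 18·n
= 1·21 + 18·6
= 21 + 108 = 129

Σ = 129


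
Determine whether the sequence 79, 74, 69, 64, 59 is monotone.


Differences: -5, -5, -5, -5
All differences < 0 → strictly DECREASING

Monotonically decreasing


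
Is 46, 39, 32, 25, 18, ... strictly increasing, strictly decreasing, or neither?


Differences: -7, -7, -7, -7
All differences < 0 → strictly DECREASING

Monotonically decreasing


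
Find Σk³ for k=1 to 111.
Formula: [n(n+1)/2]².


n(n+1)/2 = 111×112/2 = 6216
Σk³ = 6216² = 38638656

Σk³ = 38638656


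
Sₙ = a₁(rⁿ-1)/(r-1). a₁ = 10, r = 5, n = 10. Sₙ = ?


Sₙ = 10×(5^10 - 1)/(5 - 1)
= 10×(9765625 - 1)/4
= 10×9765624/4
= 24414060

S_10 = 24414060


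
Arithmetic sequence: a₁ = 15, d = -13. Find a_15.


aₙ = a₁ + (n-1)d
= 15 + (15-1)×-13
= 15 - 182
= -167

a_15 = -167


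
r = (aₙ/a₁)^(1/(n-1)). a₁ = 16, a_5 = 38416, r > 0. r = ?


r^(n-1) = aₙ/a₁
r^4 = 38416/16 = 2401
r = 2401^(1/4)
= ±7; taking r > 0 gives r = 7

r = 7


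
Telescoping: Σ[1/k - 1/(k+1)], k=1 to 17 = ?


Telescoping: adjacent terms cancel.
= 1/1 - 1/18
= 1 - 1/18 = 17/18

Sum = 17/18


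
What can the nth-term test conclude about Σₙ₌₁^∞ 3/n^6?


lim(n→∞) 3/n^6 = 0
lim aₙ = 0 → nth-term test is INCONCLUSIVE
(Need other tests; this is actually a convergent p-series with p=6 > 1)

Inconclusive (lim aₙ = 0; need another test)


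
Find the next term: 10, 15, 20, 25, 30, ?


Pattern: arithmetic (d=5)
Terms: 10, 15, 20, 25, 30
Next term = 35

Next term = 35


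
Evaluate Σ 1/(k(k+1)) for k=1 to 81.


1/(k(k+1)) = 1/k - 1/(k+1) (partial fractions)
Telescoping: Σ = 1 - 1/82 = 81/82

Sum = 81/82


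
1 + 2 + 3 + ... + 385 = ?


n(n+1)/2 = 385×386/2 = 148610/2 = 74305

Σk = 74305


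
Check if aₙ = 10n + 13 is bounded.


aₙ = 10n + 13 → as n→∞, aₙ→∞
No finite upper bound exists
The sequence is UNBOUNDED

Unbounded (aₙ → ∞ as n → ∞)


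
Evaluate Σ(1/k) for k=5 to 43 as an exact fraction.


Σₖ₌5^43 1/k = 1/5 + 1/6 + 1/7 + ... + 1/43
= 277286409089906417/122332313750680800
≈ 2.2667

Sum = 277286409089906417/122332313750680800 ≈ 2.2667


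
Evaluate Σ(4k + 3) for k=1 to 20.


Σ(4k+3) = 4·Σk + 3·n
= 4·210 + 3·20
= 840 + 60 = 900

Σ = 900


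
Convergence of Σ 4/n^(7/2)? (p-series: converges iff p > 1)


p-series test: Σ c/n^p converges if p > 1, diverges if p ≤ 1 (constant c > 0 doesn't affect convergence).
p = 7/2
7/2 > 1 → CONVERGES

Converges (p = 7/2 > 1)


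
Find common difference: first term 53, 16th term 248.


d = (aₙ - a₁)/(n-1)
= (248 - 53)/(16-1)
= 195/15 = 13

d = 13


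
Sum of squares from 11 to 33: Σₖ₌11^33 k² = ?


Σₖ₌11^33 k² = Σₖ₌₁^33 k² − Σₖ₌₁^10 k²
= 33·34·67/6 − 10·11·21/6
= 12529 − 385 = 12144

Σk² = 12144


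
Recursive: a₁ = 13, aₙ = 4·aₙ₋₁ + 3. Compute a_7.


Computing step by step:
a_1 = 13
a_2 = 55
a_3 = 223
a_4 = 895
a_5 = 3583
a_6 = 14335
a_7 = 57343


a_7 = 57343


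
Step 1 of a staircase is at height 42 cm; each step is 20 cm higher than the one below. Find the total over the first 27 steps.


aₙ = 42 + (27-1)×20 = 562
Sₙ = n(a₁+aₙ)/2 = 27×(42+562)/2
= 27×604/2 = 8154

S_27 = 8154


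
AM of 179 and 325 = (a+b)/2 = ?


AM = (179 + 325)/2 = 504/2 = 252

AM = 252


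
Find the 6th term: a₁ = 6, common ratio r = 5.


aₙ = a₁·r^(n-1)
= 6×5^5
= 6×3125
= 18750

a_6 = 18750


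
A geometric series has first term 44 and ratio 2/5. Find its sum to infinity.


S∞ = a₁/(1-r) = 44/(1 - 2/5)
= 44/(3/5)
= 220/3

S∞ = 220/3


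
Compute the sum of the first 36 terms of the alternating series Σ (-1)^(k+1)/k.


S = 1 - 1/2 + 1/3 - 1/4 + 1/5 - 1/6 + 1/7 - 1/8 ± ...
= 0.6795
(Full series converges to +ln(2) ≈ +0.6931)

S_36 = 0.6795


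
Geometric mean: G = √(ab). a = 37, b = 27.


GM = √(37×27) = √999 = 31.607

GM = 31.607


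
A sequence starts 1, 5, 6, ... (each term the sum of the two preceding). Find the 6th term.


Computing iteratively: 1, 5, 6, 11, 17, 28
a_6 = 28

a_6 = 28


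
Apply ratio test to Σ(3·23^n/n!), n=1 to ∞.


aₙ = 3·23^n/n!
a_{n+1}/aₙ = 23^(n+1)/(n+1)! × n!/23^n  (constant 3 cancels)
= 23/(n+1)
L = lim(n→∞) 23/(n+1) = 0
L < 1 → series CONVERGES

Converges (ratio test: L = 0 < 1)


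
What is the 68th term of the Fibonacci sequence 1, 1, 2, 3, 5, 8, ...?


Fibonacci sequence: 1, 1, 2, 3, 5, 8, 13, 21, 34, 55, 89, ...
F(68) = 72723460248141

F(68) = 72723460248141


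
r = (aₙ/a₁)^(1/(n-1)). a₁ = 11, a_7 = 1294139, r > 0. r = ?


r^(n-1) = aₙ/a₁
r^6 = 1294139/11 = 117649
r = 117649^(1/6)
= ±7; taking r > 0 gives r = 7

r = 7


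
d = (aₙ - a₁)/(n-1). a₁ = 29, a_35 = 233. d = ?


d = (aₙ - a₁)/(n-1)
= (233 - 29)/(35-1)
= 204/34 = 6

d = 6


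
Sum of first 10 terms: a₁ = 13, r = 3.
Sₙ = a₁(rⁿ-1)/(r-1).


Sₙ = 13×(3^10 - 1)/(3 - 1)
= 13×(59049 - 1)/2
= 13×59048/2
= 383812

S_10 = 383812


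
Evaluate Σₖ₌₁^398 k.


n(n+1)/2 = 398×399/2 = 158802/2 = 79401

Σk = 79401


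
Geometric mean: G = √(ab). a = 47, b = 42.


GM = √(47×42) = √1974 = 44.4297

GM = 44.4297


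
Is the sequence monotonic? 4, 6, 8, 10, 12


Differences: 2, 2, 2, 2
All differences > 0 → strictly INCREASING

Monotonically increasing


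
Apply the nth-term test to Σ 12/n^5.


lim(n→∞) 12/n^5 = 0
lim aₙ = 0 → nth-term test is INCONCLUSIVE
(Need other tests; this is actually a convergent p-series with p=5 > 1)

Inconclusive (lim aₙ = 0; need another test)


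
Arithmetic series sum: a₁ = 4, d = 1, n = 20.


aₙ = 4 + (20-1)×1 = 23
Sₙ = n(a₁+aₙ)/2 = 20×(4+23)/2
= 20×27/2 = 270

S_20 = 270


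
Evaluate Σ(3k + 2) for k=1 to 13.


Σ(3k+2) = 3·Σk + 2·n
= 3·91 + 2·13
= 273 + 26 = 299

Σ = 299


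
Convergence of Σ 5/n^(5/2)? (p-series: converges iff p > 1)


p-series test: Σ c/n^p converges if p > 1, diverges if p ≤ 1 (constant c > 0 doesn't affect convergence).
p = 5/2
5/2 > 1 → CONVERGES

Converges (p = 5/2 > 1)


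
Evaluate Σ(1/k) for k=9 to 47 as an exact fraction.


Σₖ₌9^47 1/k = 1/9 + 1/10 + 1/11 + ... + 1/47
= 761526744551583731543/442720643463713815200
≈ 1.7201

Sum = 761526744551583731543/442720643463713815200 ≈ 1.7201


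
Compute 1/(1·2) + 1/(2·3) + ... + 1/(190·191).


1/(k(k+1)) = 1/k - 1/(k+1) (partial fractions)
Telescoping: Σ = 1 - 1/191 = 190/191

Sum = 190/191


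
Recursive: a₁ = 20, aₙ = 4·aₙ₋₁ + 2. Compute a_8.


Computing step by step:
a_1 = 20
a_2 = 82
a_3 = 330
a_4 = 1322
a_5 = 5290
a_6 = 21162
a_7 = 84650
a_8 = 338602


a_8 = 338602


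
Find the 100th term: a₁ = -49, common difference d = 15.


aₙ = a₁ + (n-1)d
= -49 + (100-1)×15
= -49 + 1485
= 1436

a_100 = 1436


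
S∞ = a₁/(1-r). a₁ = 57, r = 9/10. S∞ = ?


S∞ = a₁/(1-r) = 57/(1 - 9/10)
= 57/(1/10)
= 570

S∞ = 570


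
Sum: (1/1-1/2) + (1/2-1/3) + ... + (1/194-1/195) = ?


Telescoping: adjacent terms cancel.
= 1/1 - 1/195
= 1 - 1/195 = 194/195

Sum = 194/195


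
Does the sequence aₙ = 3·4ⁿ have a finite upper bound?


aₙ = 3·4ⁿ → as n→∞, aₙ→∞ (since base 4 > 1)
No finite upper bound exists
The sequence is UNBOUNDED

Unbounded (aₙ → ∞ as n → ∞)


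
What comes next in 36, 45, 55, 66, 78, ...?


Pattern: triangular numbers: n(n+1)/2
Terms: 36, 45, 55, 66, 78
Next term = 91

Next term = 91


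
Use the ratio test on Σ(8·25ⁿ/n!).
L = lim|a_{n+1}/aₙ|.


aₙ = 8·25^n/n!
a_{n+1}/aₙ = 25^(n+1)/(n+1)! × n!/25^n  (constant 8 cancels)
= 25/(n+1)
L = lim(n→∞) 25/(n+1) = 0
L < 1 → series CONVERGES

Converges (ratio test: L = 0 < 1)


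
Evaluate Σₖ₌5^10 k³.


Σₖ₌5^10 k³ = [10·11/2]² − [4·5/2]²
= 3025 − 100 = 2925

Σk³ = 2925


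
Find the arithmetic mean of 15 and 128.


AM = (15 + 128)/2 = 143/2 = 71.5

AM = 71.5


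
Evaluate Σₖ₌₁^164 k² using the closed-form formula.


n = 164
n(n+1)(2n+1)/6 = 164×165×329/6
= 8902740/6 = 1483790

Σk² = 1483790


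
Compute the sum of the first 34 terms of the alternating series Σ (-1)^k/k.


S = -1 + 1/2 - 1/3 + 1/4 - 1/5 + 1/6 - 1/7 + 1/8 ± ...
= -0.6787
(Full series converges to -ln(2) ≈ -0.6931)

S_34 = -0.6787


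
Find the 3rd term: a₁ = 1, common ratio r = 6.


aₙ = a₁·r^(n-1)
= 1×6^2
= 1×36
= 36

a_3 = 36


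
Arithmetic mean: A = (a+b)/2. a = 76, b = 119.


AM = (76 + 119)/2 = 195/2 = 97.5

AM = 97.5


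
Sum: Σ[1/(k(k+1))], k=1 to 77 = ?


1/(k(k+1)) = 1/k - 1/(k+1) (partial fractions)
Telescoping: Σ = 1 - 1/78 = 77/78

Sum = 77/78


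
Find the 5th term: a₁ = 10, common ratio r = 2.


aₙ = a₁·r^(n-1)
= 10×2^4
= 10×16
= 160

a_5 = 160


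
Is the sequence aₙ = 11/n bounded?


a₁ = 11, a₂ = 11/2, a₃ = 11/3, ...
0 < aₙ ≤ 11 for all n ≥ 1
Lower bound: 0, Upper bound: 11
The sequence IS bounded

Bounded (0 < aₙ ≤ 11)


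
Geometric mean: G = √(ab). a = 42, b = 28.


GM = √(42×28) = √1176 = 34.2929

GM = 34.2929


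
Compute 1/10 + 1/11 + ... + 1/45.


Σₖ₌10^45 1/k = 1/10 + 1/11 + 1/12 + ... + 1/45
= 14750885361090924169/9419588158802421600
≈ 1.566

Sum = 14750885361090924169/9419588158802421600 ≈ 1.566


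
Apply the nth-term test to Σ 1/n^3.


lim(n→∞) 1/n^3 = 0
lim aₙ = 0 → nth-term test is INCONCLUSIVE
(Need other tests; this is actually a convergent p-series with p=3 > 1)

Inconclusive (lim aₙ = 0; need another test)


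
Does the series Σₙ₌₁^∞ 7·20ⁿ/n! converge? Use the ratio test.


aₙ = 7·20^n/n!
a_{n+1}/aₙ = 20^(n+1)/(n+1)! × n!/20^n  (constant 7 cancels)
= 20/(n+1)
L = lim(n→∞) 20/(n+1) = 0
L < 1 → series CONVERGES

Converges (ratio test: L = 0 < 1)


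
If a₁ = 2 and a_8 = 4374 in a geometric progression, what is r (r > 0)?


r^(n-1) = aₙ/a₁
r^7 = 4374/2 = 2187
r = 2187^(1/7)
= 3

r = 3


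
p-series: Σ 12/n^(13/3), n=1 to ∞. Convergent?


p-series test: Σ c/n^p converges if p > 1, diverges if p ≤ 1 (constant c > 0 doesn't affect convergence).
p = 13/3
13/3 > 1 → CONVERGES

Converges (p = 13/3 > 1)


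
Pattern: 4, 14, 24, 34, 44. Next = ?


Pattern: arithmetic (d=10)
Terms: 4, 14, 24, 34, 44
Next term = 54

Next term = 54


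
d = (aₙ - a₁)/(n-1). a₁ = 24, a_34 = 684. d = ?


d = (aₙ - a₁)/(n-1)
= (684 - 24)/(34-1)
= 660/33 = 20

d = 20


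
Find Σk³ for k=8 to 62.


Σₖ₌8^62 k³ = [62·63/2]² − [7·8/2]²
= 3814209 − 784 = 3813425

Σk³ = 3813425


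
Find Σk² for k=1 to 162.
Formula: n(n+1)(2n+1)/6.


n = 162
n(n+1)(2n+1)/6 = 162×163×325/6
= 8581950/6 = 1430325

Σk² = 1430325


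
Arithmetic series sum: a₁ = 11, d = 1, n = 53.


aₙ = 11 + (53-1)×1 = 63
Sₙ = n(a₁+aₙ)/2 = 53×(11+63)/2
= 53×74/2 = 1961

S_53 = 1961


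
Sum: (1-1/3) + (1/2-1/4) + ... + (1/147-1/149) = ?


Telescoping with gap 2: two head and two tail terms survive.
= (1 + 1/2) - (1/148 + 1/149)
= 3/2 - 1/148 - 1/149 = 32781/22052

Sum = 32781/22052


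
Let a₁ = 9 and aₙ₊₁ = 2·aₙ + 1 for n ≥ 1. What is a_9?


Computing step by step:
a_1 = 9
a_2 = 19
a_3 = 39
a_4 = 79
a_5 = 159
a_6 = 319
a_7 = 639
a_8 = 1279
a_9 = 2559


a_9 = 2559


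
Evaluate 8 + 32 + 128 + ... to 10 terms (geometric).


Sₙ = 8×(4^10 - 1)/(4 - 1)
= 8×(1048576 - 1)/3
= 8×1048575/3
= 2796200

S_10 = 2796200


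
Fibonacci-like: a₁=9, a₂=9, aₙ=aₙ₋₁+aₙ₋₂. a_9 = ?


Computing iteratively: 9, 9, 18, 27, 45, 72, 117, 189, 306
a_9 = 306

a_9 = 306


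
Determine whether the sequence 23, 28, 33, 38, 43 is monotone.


Differences: 5, 5, 5, 5
All differences > 0 → strictly INCREASING

Monotonically increasing


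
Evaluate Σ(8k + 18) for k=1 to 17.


Σ(8k+18) = 8·Σk + 18·n
= 8·153 + 18·17
= 1224 + 306 = 1530

Σ = 1530


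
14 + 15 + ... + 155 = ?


Σₖ₌14^155 k = Σₖ₌₁^155 k − Σₖ₌₁^13 k
= 155·156/2 − 13·14/2
= 12090 − 91 = 11999

Σk = 11999


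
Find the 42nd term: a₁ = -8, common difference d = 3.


aₙ = a₁ + (n-1)d
= -8 + (42-1)×3
= -8 + 123
= 115

a_42 = 115


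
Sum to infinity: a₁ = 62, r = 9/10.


S∞ = a₁/(1-r) = 62/(1 - 9/10)
= 62/(1/10)
= 620

S∞ = 620


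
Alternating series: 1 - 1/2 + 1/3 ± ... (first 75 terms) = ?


S = 1 - 1/2 + 1/3 - 1/4 + 1/5 - 1/6 + 1/7 - 1/8 ± ...
= 0.6998
(Full series converges to +ln(2) ≈ +0.6931)

S_75 = 0.6998


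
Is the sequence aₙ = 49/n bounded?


a₁ = 49, a₂ = 49/2, a₃ = 49/3, ...
0 < aₙ ≤ 49 for all n ≥ 1
Lower bound: 0, Upper bound: 49
The sequence IS bounded

Bounded (0 < aₙ ≤ 49)


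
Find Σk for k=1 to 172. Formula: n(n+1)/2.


n(n+1)/2 = 172×173/2 = 29756/2 = 14878

Σk = 14878


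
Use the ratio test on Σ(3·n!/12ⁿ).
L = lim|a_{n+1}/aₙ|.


aₙ = 3·n!/12^n
a_{n+1}/aₙ = (n+1)!/12^(n+1) × 12^n/n!  (constant 3 cancels)
= (n+1)/12
L = lim(n→∞) (n+1)/12 = ∞
L > 1 → series DIVERGES

Diverges (ratio test: L = ∞ > 1)


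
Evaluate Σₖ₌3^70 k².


Σₖ₌3^70 k² = Σₖ₌₁^70 k² − Σₖ₌₁^2 k²
= 70·71·141/6 − 2·3·5/6
= 116795 − 5 = 116790

Σk² = 116790


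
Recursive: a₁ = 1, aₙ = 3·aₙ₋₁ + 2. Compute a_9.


Computing step by step:
a_1 = 1
a_2 = 5
a_3 = 17
a_4 = 53
a_5 = 161
a_6 = 485
a_7 = 1457
a_8 = 4373
a_9 = 13121


a_9 = 13121


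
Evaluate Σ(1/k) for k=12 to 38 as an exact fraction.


Σₖ₌12^38 1/k = 1/12 + 1/13 + 1/14 + ... + 1/38
= 922056143114129/763275922437600
≈ 1.208

Sum = 922056143114129/763275922437600 ≈ 1.208


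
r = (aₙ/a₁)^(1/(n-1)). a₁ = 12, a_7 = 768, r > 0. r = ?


r^(n-1) = aₙ/a₁
r^6 = 768/12 = 64
r = 64^(1/6)
= ±2; taking r > 0 gives r = 2

r = 2


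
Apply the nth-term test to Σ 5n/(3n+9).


lim(n→∞) 5n/(3n+9) = 5/3 = 5/3  (divide numerator and denominator by n)
lim aₙ = 5/3 ≠ 0 → series DIVERGES

Diverges (lim aₙ = 5/3 ≠ 0)


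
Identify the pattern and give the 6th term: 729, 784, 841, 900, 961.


Pattern: perfect squares: n²
Terms: 729, 784, 841, 900, 961
Next term = 1024

Next term = 1024


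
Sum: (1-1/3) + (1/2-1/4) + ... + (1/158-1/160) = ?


Telescoping with gap 2: two head and two tail terms survive.
= (1 + 1/2) - (1/159 + 1/160)
= 3/2 - 1/159 - 1/160 = 37841/25440

Sum = 37841/25440


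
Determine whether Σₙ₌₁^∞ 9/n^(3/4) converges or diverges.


p-series test: Σ c/n^p converges if p > 1, diverges if p ≤ 1 (constant c > 0 doesn't affect convergence).
p = 3/4
3/4 ≤ 1 → DIVERGES

Diverges (p = 3/4 ≤ 1)


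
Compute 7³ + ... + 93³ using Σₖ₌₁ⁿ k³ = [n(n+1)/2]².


Σₖ₌7^93 k³ = [93·94/2]² − [6·7/2]²
= 19105641 − 441 = 19105200

Σk³ = 19105200


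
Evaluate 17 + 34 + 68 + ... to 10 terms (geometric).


Sₙ = 17×(2^10 - 1)/(2 - 1)
= 17×(1024 - 1)/1
= 17×1023/1
= 17391

S_10 = 17391


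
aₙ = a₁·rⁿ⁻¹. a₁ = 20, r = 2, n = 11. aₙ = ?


aₙ = a₁·r^(n-1)
= 20×2^10
= 20×1024
= 20480

a_11 = 20480


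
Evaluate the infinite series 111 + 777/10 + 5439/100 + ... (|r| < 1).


S∞ = a₁/(1-r) = 111/(1 - 7/10)
= 111/(3/10)
= 370

S∞ = 370


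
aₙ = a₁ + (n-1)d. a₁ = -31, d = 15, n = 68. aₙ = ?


aₙ = a₁ + (n-1)d
= -31 + (68-1)×15
= -31 + 1005
= 974

a_68 = 974


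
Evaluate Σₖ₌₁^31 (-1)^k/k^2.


S = -1 + 1/4 - 1/9 + 1/16 - 1/25 + 1/36 - 1/49 + 1/64 ± ...
= -0.823
(Full series converges to -π²/12 ≈ -0.8225)

S_31 = -0.823


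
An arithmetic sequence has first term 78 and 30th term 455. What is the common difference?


d = (aₙ - a₁)/(n-1)
= (455 - 78)/(30-1)
= 377/29 = 13

d = 13


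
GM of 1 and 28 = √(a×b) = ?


GM = √(1×28) = √28 = 5.2915

GM = 5.2915


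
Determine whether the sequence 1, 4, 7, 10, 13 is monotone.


Differences: 3, 3, 3, 3
All differences > 0 → strictly INCREASING

Monotonically increasing


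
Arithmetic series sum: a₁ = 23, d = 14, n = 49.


aₙ = 23 + (49-1)×14 = 695
Sₙ = n(a₁+aₙ)/2 = 49×(23+695)/2
= 49×718/2 = 17591

S_49 = 17591


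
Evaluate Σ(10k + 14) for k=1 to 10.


Σ(10k+14) = 10·Σk + 14·n
= 10·55 + 14·10
= 550 + 140 = 690

Σ = 690


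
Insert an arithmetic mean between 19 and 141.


AM = (19 + 141)/2 = 160/2 = 80

AM = 80


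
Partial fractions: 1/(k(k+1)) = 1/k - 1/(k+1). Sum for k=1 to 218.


1/(k(k+1)) = 1/k - 1/(k+1) (partial fractions)
Telescoping: Σ = 1 - 1/219 = 218/219

Sum = 218/219


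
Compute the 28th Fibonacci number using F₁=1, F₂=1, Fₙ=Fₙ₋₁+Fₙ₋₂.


Fibonacci sequence: 1, 1, 2, 3, 5, 8, 13, 21, 34, 55, 89, ...
F(28) = 317811

F(28) = 317811


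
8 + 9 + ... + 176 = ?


Σₖ₌8^176 k = Σₖ₌₁^176 k − Σₖ₌₁^7 k
= 176·177/2 − 7·8/2
= 15576 − 28 = 15548

Σk = 15548


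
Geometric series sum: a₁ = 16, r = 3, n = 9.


Sₙ = 16×(3^9 - 1)/(3 - 1)
= 16×(19683 - 1)/2
= 16×19682/2
= 157456

S_9 = 157456


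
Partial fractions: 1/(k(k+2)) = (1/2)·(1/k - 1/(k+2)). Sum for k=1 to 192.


1/(k(k+2)) = (1/2)·(1/k - 1/(k+2)) (partial fractions)
Telescoping: Σ = (1/2)·(1 + 1/2 - 1/193 - 1/194) = 13944/18721

Sum = 13944/18721


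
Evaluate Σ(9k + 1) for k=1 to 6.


Σ(9k+1) = 9·Σk + 1·n
= 9·21 + 1·6
= 189 + 6 = 195

Σ = 195


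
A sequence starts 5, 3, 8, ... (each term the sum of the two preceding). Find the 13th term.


Computing iteratively: 5, 3, 8, 11, 19, 30, 49, 79, 128, 207, 335, 542, ...
a_13 = 877

a_13 = 877


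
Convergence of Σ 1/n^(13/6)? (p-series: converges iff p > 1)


p-series test: Σ c/n^p converges if p > 1, diverges if p ≤ 1 (constant c > 0 doesn't affect convergence).
p = 13/6
13/6 > 1 → CONVERGES

Converges (p = 13/6 > 1)


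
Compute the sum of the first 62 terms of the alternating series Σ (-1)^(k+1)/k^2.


S = 1 - 1/4 + 1/9 - 1/16 + 1/25 - 1/36 + 1/49 - 1/64 ± ...
= 0.8223
(Full series converges to +π²/12 ≈ +0.8225)

S_62 = 0.8223


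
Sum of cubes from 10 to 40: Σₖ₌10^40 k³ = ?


Σₖ₌10^40 k³ = [40·41/2]² − [9·10/2]²
= 672400 − 2025 = 670375

Σk³ = 670375


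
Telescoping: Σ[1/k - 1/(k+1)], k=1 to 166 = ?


Telescoping: adjacent terms cancel.
= 1/1 - 1/167
= 1 - 1/167 = 166/167

Sum = 166/167


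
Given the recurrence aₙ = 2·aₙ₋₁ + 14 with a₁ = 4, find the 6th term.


Computing step by step:
a_1 = 4
a_2 = 22
a_3 = 58
a_4 = 130
a_5 = 274
a_6 = 562


a_6 = 562


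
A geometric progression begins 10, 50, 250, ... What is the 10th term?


aₙ = a₁·r^(n-1)
= 10×5^9
= 10×1953125
= 19531250

a_10 = 19531250


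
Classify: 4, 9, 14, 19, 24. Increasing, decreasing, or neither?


Differences: 5, 5, 5, 5
All differences > 0 → strictly INCREASING

Monotonically increasing


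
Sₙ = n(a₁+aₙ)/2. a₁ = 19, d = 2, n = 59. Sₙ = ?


aₙ = 19 + (59-1)×2 = 135
Sₙ = n(a₁+aₙ)/2 = 59×(19+135)/2
= 59×154/2 = 4543

S_59 = 4543


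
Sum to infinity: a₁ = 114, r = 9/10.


S∞ = a₁/(1-r) = 114/(1 - 9/10)
= 114/(1/10)
= 1140

S∞ = 1140


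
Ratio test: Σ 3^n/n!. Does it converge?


aₙ = 3^n/n!
a_{n+1}/aₙ = 3^(n+1)/(n+1)! × n!/3^n
= 3/(n+1)
L = lim(n→∞) 3/(n+1) = 0
L < 1 → series CONVERGES

Converges (ratio test: L = 0 < 1)


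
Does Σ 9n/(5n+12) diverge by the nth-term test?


lim(n→∞) 9n/(5n+12) = 9/5 = 9/5  (divide numerator and denominator by n)
lim aₙ = 9/5 ≠ 0 → series DIVERGES

Diverges (lim aₙ = 9/5 ≠ 0)


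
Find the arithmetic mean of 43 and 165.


AM = (43 + 165)/2 = 208/2 = 104

AM = 104


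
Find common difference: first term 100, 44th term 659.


d = (aₙ - a₁)/(n-1)
= (659 - 100)/(44-1)
= 559/43 = 13

d = 13


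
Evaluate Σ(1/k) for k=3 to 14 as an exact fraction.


Σₖ₌3^14 1/k = 1/3 + 1/4 + 1/5 + ... + 1/14
= 631193/360360
≈ 1.7516

Sum = 631193/360360 ≈ 1.7516


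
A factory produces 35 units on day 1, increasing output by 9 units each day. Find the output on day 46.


aₙ = a₁ + (n-1)d
= 35 + (46-1)×9
= 35 + 405
= 440

a_46 = 440


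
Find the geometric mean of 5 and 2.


GM = √(5×2) = √10 = 3.1623

GM = 3.1623


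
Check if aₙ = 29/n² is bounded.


a₁ = 29, a₂ = 29/4, a₃ = 29/9, ...
0 < aₙ ≤ 29 for all n ≥ 1
The sequence IS bounded

Bounded (0 < aₙ ≤ 29)


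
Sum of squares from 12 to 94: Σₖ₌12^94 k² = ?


Σₖ₌12^94 k² = Σₖ₌₁^94 k² − Σₖ₌₁^11 k²
= 94·95·189/6 − 11·12·23/6
= 281295 − 506 = 280789

Σk² = 280789


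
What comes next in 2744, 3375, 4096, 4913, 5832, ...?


Pattern: perfect cubes: n³
Terms: 2744, 3375, 4096, 4913, 5832
Next term = 6859

Next term = 6859


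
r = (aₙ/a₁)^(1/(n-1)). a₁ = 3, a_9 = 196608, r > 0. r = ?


r^(n-1) = aₙ/a₁
r^8 = 196608/3 = 65536
r = 65536^(1/8)
= ±4; taking r > 0 gives r = 4

r = 4


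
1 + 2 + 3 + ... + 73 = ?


n(n+1)/2 = 73×74/2 = 5402/2 = 2701

Σk = 2701


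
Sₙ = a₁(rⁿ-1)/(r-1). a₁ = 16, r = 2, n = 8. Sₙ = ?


Sₙ = 16×(2^8 - 1)/(2 - 1)
= 16×(256 - 1)/1
= 16×255/1
= 4080

S_8 = 4080


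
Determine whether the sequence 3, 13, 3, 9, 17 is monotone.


Differences: 10, -10, 6, 8
Difference at position 1 is +10 (> 0) but position 2 is -10 (< 0) — sequence both rises and falls
→ NOT monotonic

Not monotonic


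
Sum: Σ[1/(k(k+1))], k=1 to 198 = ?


1/(k(k+1)) = 1/k - 1/(k+1) (partial fractions)
Telescoping: Σ = 1 - 1/199 = 198/199

Sum = 198/199


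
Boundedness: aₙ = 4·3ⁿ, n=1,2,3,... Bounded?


aₙ = 4·3ⁿ → as n→∞, aₙ→∞ (since base 3 > 1)
No finite upper bound exists
The sequence is UNBOUNDED

Unbounded (aₙ → ∞ as n → ∞)


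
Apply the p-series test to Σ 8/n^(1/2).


p-series test: Σ c/n^p converges if p > 1, diverges if p ≤ 1 (constant c > 0 doesn't affect convergence).
p = 1/2
1/2 ≤ 1 → DIVERGES

Diverges (p = 1/2 ≤ 1)


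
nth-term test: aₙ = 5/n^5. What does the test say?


lim(n→∞) 5/n^5 = 0
lim aₙ = 0 → nth-term test is INCONCLUSIVE
(Need other tests; this is actually a convergent p-series with p=5 > 1)

Inconclusive (lim aₙ = 0; need another test)


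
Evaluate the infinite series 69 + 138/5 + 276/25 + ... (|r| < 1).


S∞ = a₁/(1-r) = 69/(1 - 2/5)
= 69/(3/5)
= 115

S∞ = 115


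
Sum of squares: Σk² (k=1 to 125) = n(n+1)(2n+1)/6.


n = 125
n(n+1)(2n+1)/6 = 125×126×251/6
= 3953250/6 = 658875

Σk² = 658875


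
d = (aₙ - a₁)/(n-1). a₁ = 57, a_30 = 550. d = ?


d = (aₙ - a₁)/(n-1)
= (550 - 57)/(30-1)
= 493/29 = 17

d = 17


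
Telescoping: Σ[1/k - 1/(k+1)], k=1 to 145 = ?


Telescoping: adjacent terms cancel.
= 1/1 - 1/146
= 1 - 1/146 = 145/146

Sum = 145/146


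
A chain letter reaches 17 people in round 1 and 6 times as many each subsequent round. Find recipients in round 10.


aₙ = a₁·r^(n-1)
= 17×6^9
= 17×10077696
= 171320832

a_10 = 171320832


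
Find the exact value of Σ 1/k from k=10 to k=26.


Σₖ₌10^26 1/k = 1/10 + 1/11 + 1/12 + ... + 1/26
= 27452509171/26771144400
≈ 1.0255

Sum = 27452509171/26771144400 ≈ 1.0255


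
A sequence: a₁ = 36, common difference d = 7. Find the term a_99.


aₙ = a₁ + (n-1)d
= 36 + (99-1)×7
= 36 + 686
= 722

a_99 = 722


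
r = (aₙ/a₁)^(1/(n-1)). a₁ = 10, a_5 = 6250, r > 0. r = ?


r^(n-1) = aₙ/a₁
r^4 = 6250/10 = 625
r = 625^(1/4)
= ±5; taking r > 0 gives r = 5

r = 5


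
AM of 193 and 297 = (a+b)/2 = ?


AM = (193 + 297)/2 = 490/2 = 245

AM = 245


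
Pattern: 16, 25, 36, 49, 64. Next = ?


Pattern: perfect squares: n²
Terms: 16, 25, 36, 49, 64
Next term = 81

Next term = 81


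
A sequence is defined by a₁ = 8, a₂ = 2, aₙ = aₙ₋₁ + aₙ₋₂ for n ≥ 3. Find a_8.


Computing iteratively: 8, 2, 10, 12, 22, 34, 56, 90
a_8 = 90

a_8 = 90


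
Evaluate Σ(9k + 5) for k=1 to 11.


Σ(9k+5) = 9·Σk + 5·n
= 9·66 + 5·11
= 594 + 55 = 649

Σ = 649
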